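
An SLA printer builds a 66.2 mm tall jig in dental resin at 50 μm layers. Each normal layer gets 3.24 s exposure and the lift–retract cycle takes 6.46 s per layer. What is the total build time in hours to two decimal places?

3.57 hours

Number of layers: 66.2 / 0.05 → 1324 (rounded up).
Cycle time = 3.24 + 6.46, so 9.7 s.
Build time: 1324 × 9.7 s = 12842.8 s, i.e. 3.57 hours.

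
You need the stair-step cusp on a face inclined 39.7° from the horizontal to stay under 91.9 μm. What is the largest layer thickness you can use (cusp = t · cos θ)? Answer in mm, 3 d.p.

0.119 mm

cos(39.7°) = 0.7694; t_max = 0.0919/0.7694 = 0.119 mm.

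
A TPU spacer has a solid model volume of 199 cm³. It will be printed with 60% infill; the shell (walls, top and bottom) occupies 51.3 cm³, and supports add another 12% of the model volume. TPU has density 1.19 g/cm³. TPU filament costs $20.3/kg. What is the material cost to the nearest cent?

$3.96

Infill region = 199 − 51.3 = 147.7 cm³.
Deposited infill: 0.60 × 147.7 → 88.62 cm³.
Support = 0.12 × 199 = 23.88 cm³.
Total extruded = 51.3 + 88.62 + 23.88 = 163.8 cm³.
Mass: 163.8 × 1.19 → 194.922 g.
At $20.3/kg: 194.922/1000 × 20.3 = $3.96.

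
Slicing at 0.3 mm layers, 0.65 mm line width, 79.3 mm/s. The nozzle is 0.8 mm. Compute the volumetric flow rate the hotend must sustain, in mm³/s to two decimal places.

15.46

A: 0.3 × 0.65 → 0.195 mm².
Q = v·A = 79.3 × 0.195 = 15.46 mm³/s.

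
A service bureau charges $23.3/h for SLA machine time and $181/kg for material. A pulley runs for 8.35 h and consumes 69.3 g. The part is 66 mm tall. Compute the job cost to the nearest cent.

Machine cost: 23.3 × 8.35 → $194.555.
Feedstock cost = 181 × 69.3/1000, so $12.5433.
Job cost: 194.555 + 12.5433 = 207.0983 ≈ $207.10.

$207.10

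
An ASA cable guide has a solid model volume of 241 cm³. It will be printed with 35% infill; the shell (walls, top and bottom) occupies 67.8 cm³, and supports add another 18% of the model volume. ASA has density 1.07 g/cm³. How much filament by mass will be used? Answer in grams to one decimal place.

Volume inside the shell = 241 − 67.8, so 173.2 cm³.
Infill volume = 0.35 × 173.2 = 60.62 cm³.
Support = 0.18 × 241 = 43.38 cm³.
Deposited volume = 67.8 + 60.62 + 43.38, so 171.8 cm³.
Mass = 171.8 × 1.07 = 183.826 g.

183.8 g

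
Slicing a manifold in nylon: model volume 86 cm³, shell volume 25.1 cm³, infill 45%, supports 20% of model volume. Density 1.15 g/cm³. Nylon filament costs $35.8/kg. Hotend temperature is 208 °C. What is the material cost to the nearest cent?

Volume inside the shell = 86 − 25.1, so 60.9 cm³.
Infill deposited: 0.45 × 60.9 → 27.405 cm³.
Support: 0.20 × 86 → 17.2 cm³.
Total printed volume: 25.1 + 27.405 + 17.2 → 69.705 cm³.
Mass: 69.705 × 1.15 → 80.16075 g.
At $35.8/kg: 80.16075/1000 × 35.8 = $2.87.

$2.87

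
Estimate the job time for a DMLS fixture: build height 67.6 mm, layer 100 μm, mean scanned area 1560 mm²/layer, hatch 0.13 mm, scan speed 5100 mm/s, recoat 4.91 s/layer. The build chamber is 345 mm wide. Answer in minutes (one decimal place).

Layer count = ceil(67.6 / 0.1) = 676.
Scan path per layer = 1560 / 0.13, so 12000 mm.
Laser time per layer: 12000 / 5100 → 2.3529 s.
Time per layer: 2.3529 + 4.91 → 7.2629 s.
676 layers × 7.2629 s/layer = 4909.7204 s, i.e. 81.8 minutes.

81.8 minutes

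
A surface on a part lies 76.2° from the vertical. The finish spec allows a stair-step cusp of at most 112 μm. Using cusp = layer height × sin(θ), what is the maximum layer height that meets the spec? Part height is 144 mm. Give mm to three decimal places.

Layer height = cusp / sin(76.2°) = 0.112 / 0.9711 = 0.115 mm.

0.115 mm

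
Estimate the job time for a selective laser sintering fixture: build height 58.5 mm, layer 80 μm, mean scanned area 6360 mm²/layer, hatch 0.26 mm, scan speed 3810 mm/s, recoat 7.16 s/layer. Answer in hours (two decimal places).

Number of layers: 58.5 / 0.08 → 732 (rounded up).
Scan path per layer = 6360 / 0.26 = 24461.5 mm.
Laser time per layer = 24461.5 / 3810, so 6.4203 s.
Layer cycle = 6.4203 + 7.16, so 13.5803 s.
732 layers × 13.5803 s/layer = 9940.7796 s, i.e. 2.76 hours.

2.76 hours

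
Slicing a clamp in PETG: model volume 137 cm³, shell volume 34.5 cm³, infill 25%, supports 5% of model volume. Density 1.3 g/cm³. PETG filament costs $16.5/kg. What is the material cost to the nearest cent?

Infill region = 137 − 34.5 = 102.5 cm³.
Infill deposited = 0.25 × 102.5, so 25.625 cm³.
Support = 0.05 × 137 = 6.85 cm³.
Deposited volume = 34.5 + 25.625 + 6.85 = 66.975 cm³.
Mass = 66.975 × 1.3, so 87.0675 g.
At $16.5/kg: 87.0675/1000 × 16.5 = $1.44.

$1.44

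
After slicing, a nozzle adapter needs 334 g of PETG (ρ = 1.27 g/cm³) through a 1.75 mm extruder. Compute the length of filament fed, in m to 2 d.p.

Volume = 334 g / 1.27 g·cm⁻³ = 262.9921 cm³ = 262992.1 mm³.
A = π r² = π × 0.875² = 2.4053 mm².
L = V/A = 262992.1/2.4053 = 109338.59 mm → 109.34 m.

109.34 m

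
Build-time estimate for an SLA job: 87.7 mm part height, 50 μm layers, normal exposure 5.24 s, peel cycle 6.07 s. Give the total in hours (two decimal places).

Number of layers: 87.7 / 0.05 → 1754 (rounded up).
Per-layer time = 5.24 + 6.07 = 11.31 s.
Total = 1754 × 11.31 = 19837.74 s = 5.51 hours.

5.51 hours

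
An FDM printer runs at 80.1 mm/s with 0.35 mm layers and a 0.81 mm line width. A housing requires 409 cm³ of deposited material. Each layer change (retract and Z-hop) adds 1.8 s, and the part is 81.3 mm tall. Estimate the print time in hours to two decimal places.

5.12 hours

Line area = 0.35 × 0.81 = 0.2835 mm².
Toolpath length = 409 cm³ / 0.2835 mm² = 409000 / 0.2835 = 1442680.8 mm.
Time extruding: 1442680.8 / 80.1 → 18011 s.
Layers = ⌈81.3/0.35⌉ = 233.
Non-print overhead = 233 × 1.8 = 419.4 s.
Altogether 18011 + 419.4 = 18430.4 s, i.e. 5.12 hours.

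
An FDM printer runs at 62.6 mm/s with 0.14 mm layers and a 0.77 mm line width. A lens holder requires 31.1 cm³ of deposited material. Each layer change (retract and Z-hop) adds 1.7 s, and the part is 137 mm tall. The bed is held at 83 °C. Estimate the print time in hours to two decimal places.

Extrusion cross-section = 0.14 × 0.77, so 0.1078 mm².
Toolpath length = 31.1 cm³ / 0.1078 mm² = 31100 / 0.1078 = 288497.2 mm.
Print-move time = 288497.2 / 62.6, so 4608.6 s.
Layer count = ceil(137 / 0.14) = 979.
Layer-change overhead = 979 × 1.7, so 1664.3 s.
Altogether 4608.6 + 1664.3 = 6272.9 s, i.e. 1.74 hours.

1.74 hours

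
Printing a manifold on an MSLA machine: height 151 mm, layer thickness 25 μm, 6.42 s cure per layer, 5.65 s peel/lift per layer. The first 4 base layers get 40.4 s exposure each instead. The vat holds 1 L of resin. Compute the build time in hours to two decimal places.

20.29 hours

Number of layers: 151 / 0.025 → 6040 (rounded up).
Burn-in layers = 4 × (40.4 + 5.65), so 184.2 s.
Remaining layers = 6036 × (6.42 + 5.65) = 72854.52 s.
Sum: 184.2 + 72854.52 = 73038.72 s → 20.29 hours.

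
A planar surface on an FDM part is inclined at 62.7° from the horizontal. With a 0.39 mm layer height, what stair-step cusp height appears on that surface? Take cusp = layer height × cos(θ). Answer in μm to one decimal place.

178.9 μm

Cusp = layer height × cos(62.7°) = 0.39 × 0.4586 = 0.178854 mm = 178.9 μm.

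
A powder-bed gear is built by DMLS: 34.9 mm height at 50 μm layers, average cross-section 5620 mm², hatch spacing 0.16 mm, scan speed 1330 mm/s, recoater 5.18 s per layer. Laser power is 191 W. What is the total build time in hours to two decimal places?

Number of layers: 34.9 / 0.05 → 698 (rounded up).
Per-layer scan distance: 5620 / 0.16 → 35125 mm.
Per-layer scan time: 35125 / 1330 → 26.4098 s.
Per-layer time = 26.4098 + 5.18 = 31.5898 s.
Total: 698 × 31.5898 s = 22049.6804 s → 6.12 hours.

6.12 hours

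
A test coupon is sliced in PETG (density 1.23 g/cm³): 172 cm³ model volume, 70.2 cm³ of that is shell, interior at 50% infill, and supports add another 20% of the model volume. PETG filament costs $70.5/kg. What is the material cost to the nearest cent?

Volume inside the shell = 172 − 70.2, so 101.8 cm³.
Infill deposited = 0.50 × 101.8 = 50.9 cm³.
Support: 0.20 × 172 → 34.4 cm³.
Total extruded = 70.2 + 50.9 + 34.4, so 155.5 cm³.
Mass: 155.5 × 1.23 → 191.265 g.
Cost = 191.265 g / 1000 × $70.5/kg = $13.48.

$13.48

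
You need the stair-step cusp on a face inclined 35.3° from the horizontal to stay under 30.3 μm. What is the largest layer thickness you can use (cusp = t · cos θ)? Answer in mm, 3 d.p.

0.037 mm

Layer height = cusp / cos(35.3°) = 0.0303 / 0.8161 = 0.037 mm.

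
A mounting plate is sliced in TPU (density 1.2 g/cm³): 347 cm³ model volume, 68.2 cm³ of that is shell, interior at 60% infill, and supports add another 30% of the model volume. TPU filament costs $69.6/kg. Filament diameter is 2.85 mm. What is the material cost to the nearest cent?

$28.36

Interior volume = 347 − 68.2 = 278.8 cm³.
Infill deposited = 0.60 × 278.8, so 167.28 cm³.
Support = 0.30 × 347 = 104.1 cm³.
Total extruded = 68.2 + 167.28 + 104.1, so 339.58 cm³.
Mass = 339.58 × 1.2 = 407.496 g.
Cost = 407.496 g / 1000 × $69.6/kg = $28.36.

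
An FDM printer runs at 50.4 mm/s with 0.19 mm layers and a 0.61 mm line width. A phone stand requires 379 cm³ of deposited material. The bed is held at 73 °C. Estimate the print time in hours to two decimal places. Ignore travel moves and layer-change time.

Line area: 0.19 × 0.61 → 0.1159 mm².
Toolpath length = 379 cm³ / 0.1159 mm² = 379000 / 0.1159 = 3270060.4 mm.
Time extruding = 3270060.4 / 50.4, so 64882.2 s.
In the requested units: 64882.2 s = 18.02 hours.

18.02 hours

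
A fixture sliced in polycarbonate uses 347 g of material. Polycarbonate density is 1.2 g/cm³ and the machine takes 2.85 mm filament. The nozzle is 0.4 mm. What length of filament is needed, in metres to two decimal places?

Volume = 347 g / 1.2 g·cm⁻³ = 289.1667 cm³ = 289166.7 mm³.
A = π r² = π × 1.425² = 6.3794 mm².
Length = 289166.7 / 6.3794 = 45328.2 mm = 45.33 m.

45.33 m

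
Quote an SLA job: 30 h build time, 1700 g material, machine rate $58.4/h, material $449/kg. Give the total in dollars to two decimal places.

$2515.30

Machine-time cost = 58.4 × 30, so $1752.00.
Material cost = 449 × 1700/1000, so $763.30.
Job cost: 1752.00 + 763.30 = $2515.30.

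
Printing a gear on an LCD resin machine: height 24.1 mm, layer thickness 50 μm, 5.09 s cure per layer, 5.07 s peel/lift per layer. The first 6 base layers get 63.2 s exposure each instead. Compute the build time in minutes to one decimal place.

Layers = ⌈24.1/0.05⌉ = 482.
Base layers = 6 × (63.2 + 5.07) = 409.62 s.
Normal layers: 476 × (5.09 + 5.07) → 4836.16 s.
Total = 409.62 + 4836.16 = 5245.78 s = 87.4 minutes.

87.4 minutes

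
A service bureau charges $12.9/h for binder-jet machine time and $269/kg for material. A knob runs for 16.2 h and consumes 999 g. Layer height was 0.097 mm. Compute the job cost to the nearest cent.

$477.71

Machine-time cost = 12.9 × 16.2, so $208.98.
Feedstock cost = 269 × 999/1000, so $268.731.
Total = 208.98 + 268.731 = 477.711 ≈ $477.71.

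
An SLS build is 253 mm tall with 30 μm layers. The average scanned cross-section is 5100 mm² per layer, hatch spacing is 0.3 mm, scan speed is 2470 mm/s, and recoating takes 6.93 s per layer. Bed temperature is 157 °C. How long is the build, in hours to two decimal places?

32.36 hours

Number of layers: 253 / 0.03 → 8434 (rounded up).
Per-layer scan distance = 5100 / 0.3 = 17000 mm.
Laser time per layer: 17000 / 2470 → 6.8826 s.
Layer cycle = 6.8826 + 6.93, so 13.8126 s.
8434 layers × 13.8126 s/layer = 116495.4684 s, i.e. 32.36 hours.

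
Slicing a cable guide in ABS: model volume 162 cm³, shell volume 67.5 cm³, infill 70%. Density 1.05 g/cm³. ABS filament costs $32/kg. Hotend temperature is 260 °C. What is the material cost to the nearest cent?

Interior volume = 162 − 67.5, so 94.5 cm³.
Infill volume = 0.70 × 94.5 = 66.15 cm³.
Total extruded: 67.5 + 66.15 → 133.65 cm³.
Mass = 133.65 × 1.05, so 140.3325 g.
At $32/kg: 140.3325/1000 × 32 = $4.49.

$4.49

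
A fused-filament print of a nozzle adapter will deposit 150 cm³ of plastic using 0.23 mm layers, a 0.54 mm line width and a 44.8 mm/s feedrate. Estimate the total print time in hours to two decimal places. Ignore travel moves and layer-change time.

7.49 hours

Extrusion cross-section = 0.23 × 0.54, so 0.1242 mm².
Total extruded path = 150000/0.1242 = 1207729.5 mm.
Extrusion time = 1207729.5 / 44.8, so 26958.2 s.
That's 26958.2 s → 7.49 hours.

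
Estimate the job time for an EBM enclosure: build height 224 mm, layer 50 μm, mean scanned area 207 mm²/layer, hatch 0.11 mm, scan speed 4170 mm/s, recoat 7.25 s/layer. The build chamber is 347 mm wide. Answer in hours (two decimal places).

9.58 hours

Number of layers: 224 / 0.05 → 4480 (rounded up).
Scan path per layer: 207 / 0.11 → 1881.8 mm.
Scan time per layer = 1881.8 / 4170 = 0.4513 s.
Per-layer time = 0.4513 + 7.25 = 7.7013 s.
Build time = 4480 × 7.7013 = 34501.824 s = 9.58 hours.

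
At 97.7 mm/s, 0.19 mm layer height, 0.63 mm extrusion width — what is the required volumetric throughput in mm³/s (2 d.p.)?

11.69

Bead cross-section = 0.19 × 0.63 = 0.1197 mm².
Volumetric flow = 97.7 × 0.1197 = 11.69 mm³/s.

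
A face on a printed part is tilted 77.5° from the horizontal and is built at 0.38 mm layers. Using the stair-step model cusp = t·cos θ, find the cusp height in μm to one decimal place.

h_c = t·cos θ = 0.38 × 0.2164 = 0.082232 mm (82.2 μm).

82.2 μm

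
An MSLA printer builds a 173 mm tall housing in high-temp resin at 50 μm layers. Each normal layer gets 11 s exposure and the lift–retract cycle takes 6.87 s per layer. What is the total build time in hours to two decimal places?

17.18 hours

Number of layers: 173 / 0.05 → 3460 (rounded up).
Each layer takes = 11 + 6.87 = 17.87 s.
Total = 3460 × 17.87 = 61830.2 s = 17.18 hours.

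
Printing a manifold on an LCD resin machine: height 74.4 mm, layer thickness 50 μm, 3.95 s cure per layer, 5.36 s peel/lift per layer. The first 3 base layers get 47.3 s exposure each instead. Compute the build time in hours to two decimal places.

Layer count = ceil(74.4 / 0.05) = 1488.
Burn-in layers = 3 × (47.3 + 5.36) = 157.98 s.
Remaining layers: 1485 × (3.95 + 5.36) → 13825.35 s.
Total = 157.98 + 13825.35 = 13983.33 s = 3.88 hours.

3.88 hours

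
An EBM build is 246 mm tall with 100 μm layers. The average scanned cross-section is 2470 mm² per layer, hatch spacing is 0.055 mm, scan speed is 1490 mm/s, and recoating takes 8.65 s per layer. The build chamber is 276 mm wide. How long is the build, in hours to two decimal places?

26.51 hours

Number of layers: 246 / 0.1 → 2460 (rounded up).
Hatch length per layer = 2470 / 0.055 = 44909.1 mm.
Scan time per layer = 44909.1 / 1490, so 30.1403 s.
Layer cycle: 30.1403 + 8.65 → 38.7903 s.
Build time = 2460 × 38.7903 = 95424.138 s = 26.51 hours.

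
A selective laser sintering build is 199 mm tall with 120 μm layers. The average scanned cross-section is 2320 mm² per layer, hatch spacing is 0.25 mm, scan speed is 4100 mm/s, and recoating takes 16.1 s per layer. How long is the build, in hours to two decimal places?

Number of layers: 199 / 0.12 → 1659 (rounded up).
Scan path per layer: 2320 / 0.25 → 9280 mm.
Laser time per layer = 9280 / 4100, so 2.2634 s.
Per-layer time = 2.2634 + 16.1, so 18.3634 s.
Build time = 1659 × 18.3634 = 30464.8806 s = 8.46 hours.

8.46 hours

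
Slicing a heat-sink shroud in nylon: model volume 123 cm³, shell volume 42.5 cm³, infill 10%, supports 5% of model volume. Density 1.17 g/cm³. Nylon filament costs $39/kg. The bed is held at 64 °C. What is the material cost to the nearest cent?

$2.59

Infill region = 123 − 42.5, so 80.5 cm³.
Deposited infill = 0.10 × 80.5, so 8.05 cm³.
Support = 0.05 × 123 = 6.15 cm³.
Total extruded = 42.5 + 8.05 + 6.15, so 56.7 cm³.
Mass: 56.7 × 1.17 → 66.339 g.
Cost = 66.339 g / 1000 × $39/kg = $2.59.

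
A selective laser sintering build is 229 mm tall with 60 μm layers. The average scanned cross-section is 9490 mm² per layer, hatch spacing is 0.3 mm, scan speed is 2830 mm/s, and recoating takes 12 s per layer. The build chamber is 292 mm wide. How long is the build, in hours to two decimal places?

Number of layers: 229 / 0.06 → 3817 (rounded up).
Per-layer scan distance: 9490 / 0.3 → 31633.3 mm.
Per-layer scan time = 31633.3 / 2830 = 11.1778 s.
Time per layer: 11.1778 + 12 → 23.1778 s.
Build time = 3817 × 23.1778 = 88469.6626 s = 24.57 hours.

24.57 hours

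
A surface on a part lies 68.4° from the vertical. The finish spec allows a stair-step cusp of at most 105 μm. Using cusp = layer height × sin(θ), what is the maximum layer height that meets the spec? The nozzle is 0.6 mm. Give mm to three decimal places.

Layer height = cusp / sin(68.4°) = 0.105 / 0.9298 = 0.113 mm.

0.113 mm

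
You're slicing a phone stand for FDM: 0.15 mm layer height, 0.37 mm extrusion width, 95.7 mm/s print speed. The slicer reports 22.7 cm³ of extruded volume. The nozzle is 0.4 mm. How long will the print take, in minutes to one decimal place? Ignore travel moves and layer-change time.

71.2 minutes

Bead cross-section = 0.15 × 0.37, so 0.0555 mm².
Path length: 22700 mm³ / 0.0555 mm² → 409009 mm.
Print-move time = 409009 / 95.7, so 4273.9 s.
Converting: 4273.9 s = 71.2 minutes.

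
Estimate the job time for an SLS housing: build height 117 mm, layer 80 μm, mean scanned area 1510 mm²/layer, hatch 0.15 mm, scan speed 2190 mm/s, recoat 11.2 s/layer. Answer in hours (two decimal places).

6.42 hours

Number of layers: 117 / 0.08 → 1463 (rounded up).
Per-layer scan distance: 1510 / 0.15 → 10066.7 mm.
Per-layer scan time: 10066.7 / 2190 → 4.5967 s.
Time per layer: 4.5967 + 11.2 → 15.7967 s.
1463 layers × 15.7967 s/layer = 23110.5721 s, i.e. 6.42 hours.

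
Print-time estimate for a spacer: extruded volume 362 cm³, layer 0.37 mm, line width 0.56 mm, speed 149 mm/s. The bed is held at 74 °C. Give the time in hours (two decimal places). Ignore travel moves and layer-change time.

Extrusion cross-section: 0.37 × 0.56 → 0.2072 mm².
Toolpath length = 362 cm³ / 0.2072 mm² = 362000 / 0.2072 = 1747104.2 mm.
Time extruding = 1747104.2 / 149 = 11725.5 s.
That's 11725.5 s → 3.26 hours.

3.26 hours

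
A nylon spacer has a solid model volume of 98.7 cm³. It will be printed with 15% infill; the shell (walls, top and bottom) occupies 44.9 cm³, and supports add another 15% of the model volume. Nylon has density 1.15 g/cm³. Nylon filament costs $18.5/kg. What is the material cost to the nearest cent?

Volume inside the shell = 98.7 − 44.9, so 53.8 cm³.
Deposited infill = 0.15 × 53.8 = 8.07 cm³.
Support = 0.15 × 98.7, so 14.805 cm³.
Total extruded = 44.9 + 8.07 + 14.805 = 67.775 cm³.
Mass = 67.775 × 1.15, so 77.94125 g.
At $18.5/kg: 77.94125/1000 × 18.5 = $1.44.

$1.44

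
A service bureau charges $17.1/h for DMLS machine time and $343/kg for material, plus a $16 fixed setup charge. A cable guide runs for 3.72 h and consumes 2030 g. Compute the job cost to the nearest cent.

Time charge = 17.1 × 3.72 = $63.612.
Feedstock cost = 343 × 2030/1000 = $696.29.
Adding setup: 63.612 + 696.29 + 16 → 775.902 ≈ $775.90.

$775.90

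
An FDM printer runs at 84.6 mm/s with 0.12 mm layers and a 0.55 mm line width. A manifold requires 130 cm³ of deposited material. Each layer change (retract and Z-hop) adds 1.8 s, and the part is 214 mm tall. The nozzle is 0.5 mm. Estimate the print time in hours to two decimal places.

7.36 hours

Bead cross-section: 0.12 × 0.55 → 0.066 mm².
Total extruded path = 130000/0.066 = 1969697 mm.
Print-move time = 1969697 / 84.6, so 23282.5 s.
Layer count = ceil(214 / 0.12) = 1784.
Layer-change overhead = 1784 × 1.8 = 3211.2 s.
Total = 23282.5 + 3211.2 = 26493.7 s = 7.36 hours.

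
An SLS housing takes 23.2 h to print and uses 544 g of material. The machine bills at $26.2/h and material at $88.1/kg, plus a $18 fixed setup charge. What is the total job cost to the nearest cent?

Machine-time cost = 26.2 × 23.2 = $607.84.
Feedstock cost = 88.1 × 544/1000, so $47.9264.
Total = 607.84 + 47.9264 + 18 = 673.7664 ≈ $673.77.

$673.77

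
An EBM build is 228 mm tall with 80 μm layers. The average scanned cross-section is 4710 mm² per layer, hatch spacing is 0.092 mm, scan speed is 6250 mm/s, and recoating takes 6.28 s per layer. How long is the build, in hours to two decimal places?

Number of layers: 228 / 0.08 → 2850 (rounded up).
Scan path per layer: 4710 / 0.092 → 51195.7 mm.
Scan time per layer = 51195.7 / 6250, so 8.1913 s.
Time per layer: 8.1913 + 6.28 → 14.4713 s.
Build time = 2850 × 14.4713 = 41243.205 s = 11.46 hours.

11.46 hours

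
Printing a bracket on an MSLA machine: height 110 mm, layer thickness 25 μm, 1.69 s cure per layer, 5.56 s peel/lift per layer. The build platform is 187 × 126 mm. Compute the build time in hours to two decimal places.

8.86 hours

Number of layers: 110 / 0.025 → 4400 (rounded up).
Cycle time = 1.69 + 5.56 = 7.25 s.
Build time: 4400 × 7.25 s = 31900 s, i.e. 8.86 hours.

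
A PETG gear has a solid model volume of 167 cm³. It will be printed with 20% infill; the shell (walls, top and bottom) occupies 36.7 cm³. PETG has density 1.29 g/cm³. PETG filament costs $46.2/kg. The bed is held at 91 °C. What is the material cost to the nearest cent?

$3.74

Volume inside the shell: 167 − 36.7 → 130.3 cm³.
Infill deposited = 0.20 × 130.3 = 26.06 cm³.
Total extruded = 36.7 + 26.06 = 62.76 cm³.
Mass = 62.76 × 1.29 = 80.9604 g.
At $46.2/kg: 80.9604/1000 × 46.2 = $3.74.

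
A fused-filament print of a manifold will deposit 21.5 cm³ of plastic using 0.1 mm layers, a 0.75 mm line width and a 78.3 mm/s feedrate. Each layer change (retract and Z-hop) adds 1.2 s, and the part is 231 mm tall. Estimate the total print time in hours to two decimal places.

1.79 hours

Extrusion cross-section = 0.1 × 0.75, so 0.075 mm².
Path length: 21500 mm³ / 0.075 mm² → 286666.7 mm.
Print-move time = 286666.7 / 78.3 = 3661.1 s.
Layer count = ceil(231 / 0.1) = 2310.
Non-print overhead = 2310 × 1.2, so 2772 s.
Altogether 3661.1 + 2772 = 6433.1 s, i.e. 1.79 hours.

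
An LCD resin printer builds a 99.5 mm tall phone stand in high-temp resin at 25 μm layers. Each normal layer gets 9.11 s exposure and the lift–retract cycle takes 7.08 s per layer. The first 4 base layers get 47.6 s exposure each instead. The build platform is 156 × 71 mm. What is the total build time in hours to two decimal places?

Number of layers: 99.5 / 0.025 → 3980 (rounded up).
Base layers = 4 × (47.6 + 7.08) = 218.72 s.
Remaining layers = 3976 × (9.11 + 7.08), so 64371.44 s.
Total = 218.72 + 64371.44 = 64590.16 s = 17.94 hours.

17.94 hours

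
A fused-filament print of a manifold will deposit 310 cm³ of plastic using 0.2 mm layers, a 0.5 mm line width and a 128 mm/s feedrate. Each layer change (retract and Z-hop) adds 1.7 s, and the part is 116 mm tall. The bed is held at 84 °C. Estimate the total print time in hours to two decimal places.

Line area: 0.2 × 0.5 → 0.1 mm².
Toolpath length = 310 cm³ / 0.1 mm² = 310000 / 0.1 = 3100000 mm.
Time extruding = 3100000 / 128, so 24218.8 s.
Number of layers: 116 / 0.2 → 580 (rounded up).
Z-hop total: 580 × 1.7 → 986 s.
Total = 24218.8 + 986 = 25204.8 s = 7.00 hours.

7.00 hours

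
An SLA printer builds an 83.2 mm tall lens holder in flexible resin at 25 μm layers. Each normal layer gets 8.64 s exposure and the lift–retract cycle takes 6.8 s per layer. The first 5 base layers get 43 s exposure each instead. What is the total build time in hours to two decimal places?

14.32 hours

Layer count = ceil(83.2 / 0.025) = 3328.
Bottom layers = 5 × (43 + 6.8), so 249 s.
Remaining layers = 3323 × (8.64 + 6.8) = 51307.12 s.
Total = 249 + 51307.12 = 51556.12 s = 14.32 hours.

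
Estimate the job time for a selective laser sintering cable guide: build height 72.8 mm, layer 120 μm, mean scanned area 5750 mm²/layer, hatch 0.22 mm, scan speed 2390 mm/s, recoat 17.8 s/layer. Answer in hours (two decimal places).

4.85 hours

Layers = ⌈72.8/0.12⌉ = 607.
Scan path per layer = 5750 / 0.22, so 26136.4 mm.
Laser time per layer: 26136.4 / 2390 → 10.9357 s.
Time per layer = 10.9357 + 17.8 = 28.7357 s.
Total: 607 × 28.7357 s = 17442.5699 s → 4.85 hours.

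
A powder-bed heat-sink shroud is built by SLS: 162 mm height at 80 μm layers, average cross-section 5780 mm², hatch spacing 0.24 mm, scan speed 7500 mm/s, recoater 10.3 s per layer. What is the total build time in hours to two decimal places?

7.60 hours

Number of layers: 162 / 0.08 → 2025 (rounded up).
Hatch length per layer = 5780 / 0.24 = 24083.3 mm.
Laser time per layer = 24083.3 / 7500, so 3.2111 s.
Layer cycle = 3.2111 + 10.3, so 13.5111 s.
2025 layers × 13.5111 s/layer = 27359.9775 s, i.e. 7.60 hours.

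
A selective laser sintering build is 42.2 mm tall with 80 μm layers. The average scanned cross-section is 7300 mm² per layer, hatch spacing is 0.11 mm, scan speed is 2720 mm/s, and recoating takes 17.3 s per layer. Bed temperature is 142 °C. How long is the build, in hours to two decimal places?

Layers = ⌈42.2/0.08⌉ = 528.
Per-layer scan distance: 7300 / 0.11 → 66363.6 mm.
Scan time per layer = 66363.6 / 2720 = 24.3984 s.
Per-layer time: 24.3984 + 17.3 → 41.6984 s.
528 layers × 41.6984 s/layer = 22016.7552 s, i.e. 6.12 hours.

6.12 hours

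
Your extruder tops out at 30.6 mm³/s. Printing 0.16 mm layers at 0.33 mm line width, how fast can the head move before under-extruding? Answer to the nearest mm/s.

Extrusion cross-section = 0.16 × 0.33, so 0.0528 mm².
v_max = Q/A = 30.6/0.0528 = 579.55 mm/s → 580 mm/s.

580 mm/s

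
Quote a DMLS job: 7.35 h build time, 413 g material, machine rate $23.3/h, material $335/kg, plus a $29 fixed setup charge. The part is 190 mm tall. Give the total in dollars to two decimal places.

$338.61

Machine-time cost = 23.3 × 7.35 = $171.255.
Material charge = 335 × 413/1000 = $138.355.
Adding setup: 171.255 + 138.355 + 29 → $338.61.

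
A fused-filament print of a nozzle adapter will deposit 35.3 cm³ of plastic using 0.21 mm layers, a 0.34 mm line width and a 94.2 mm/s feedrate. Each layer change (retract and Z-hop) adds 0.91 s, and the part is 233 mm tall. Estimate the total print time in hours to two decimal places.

Extrusion cross-section: 0.21 × 0.34 → 0.0714 mm².
Total extruded path = 35300/0.0714 = 494397.8 mm.
Time extruding = 494397.8 / 94.2, so 5248.4 s.
Layers = ⌈233/0.21⌉ = 1110.
Layer-change overhead = 1110 × 0.91 = 1010.1 s.
Altogether 5248.4 + 1010.1 = 6258.5 s, i.e. 1.74 hours.

1.74 hours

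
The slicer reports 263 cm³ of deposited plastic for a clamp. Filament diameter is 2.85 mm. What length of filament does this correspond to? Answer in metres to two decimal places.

A = π r² = π × 1.425² = 6.3794 mm².
L = 263000 mm³ / 6.3794 mm² = 41226.45 mm, i.e. 41.23 m.

41.23 m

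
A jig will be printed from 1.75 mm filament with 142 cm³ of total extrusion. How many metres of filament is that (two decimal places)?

59.04 m

A = π r² = π × 0.875² = 2.4053 mm².
L = 142000 mm³ / 2.4053 mm² = 59036.29 mm, i.e. 59.04 m.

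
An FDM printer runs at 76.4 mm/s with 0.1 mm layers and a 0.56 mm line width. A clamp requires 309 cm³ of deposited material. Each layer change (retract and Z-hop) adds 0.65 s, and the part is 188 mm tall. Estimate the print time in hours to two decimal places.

Extrusion cross-section: 0.1 × 0.56 → 0.056 mm².
Path length: 309000 mm³ / 0.056 mm² → 5517857.1 mm.
Print-move time: 5517857.1 / 76.4 → 72223.3 s.
Layer count = ceil(188 / 0.1) = 1880.
Z-hop total = 1880 × 0.65 = 1222 s.
Total = 72223.3 + 1222 = 73445.3 s = 20.40 hours.

20.40 hours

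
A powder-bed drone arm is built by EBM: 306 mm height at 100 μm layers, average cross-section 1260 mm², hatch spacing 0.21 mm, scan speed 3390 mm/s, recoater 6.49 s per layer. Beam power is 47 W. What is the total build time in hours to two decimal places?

7.02 hours

Layer count = ceil(306 / 0.1) = 3060.
Scan path per layer: 1260 / 0.21 → 6000 mm.
Beam time per layer = 6000 / 3390 = 1.7699 s.
Layer cycle: 1.7699 + 6.49 → 8.2599 s.
Total: 3060 × 8.2599 s = 25275.294 s → 7.02 hours.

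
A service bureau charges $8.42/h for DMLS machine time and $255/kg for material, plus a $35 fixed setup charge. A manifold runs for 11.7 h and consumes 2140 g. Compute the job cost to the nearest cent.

$679.21

Time charge = 8.42 × 11.7, so $98.514.
Material charge = 255 × 2140/1000, so $545.70.
Total = 98.514 + 545.70 + 35 = 679.214 ≈ $679.21.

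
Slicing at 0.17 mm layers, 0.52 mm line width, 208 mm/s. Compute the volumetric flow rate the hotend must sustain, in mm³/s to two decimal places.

18.39

A = 0.17 × 0.52 = 0.0884 mm².
Q = v·A = 208 × 0.0884 = 18.39 mm³/s.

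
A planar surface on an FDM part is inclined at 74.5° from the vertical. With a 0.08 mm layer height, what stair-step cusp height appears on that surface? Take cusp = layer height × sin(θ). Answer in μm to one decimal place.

77.1 μm

h_c = t·sin θ = 0.08 × 0.9636 = 0.077088 mm (77.1 μm).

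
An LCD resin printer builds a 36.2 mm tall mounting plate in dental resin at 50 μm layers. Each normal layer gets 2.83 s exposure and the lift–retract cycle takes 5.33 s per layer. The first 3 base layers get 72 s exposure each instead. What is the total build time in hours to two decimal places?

Layer count = ceil(36.2 / 0.05) = 724.
Base layers = 3 × (72 + 5.33), so 231.99 s.
Regular layers = 721 × (2.83 + 5.33), so 5883.36 s.
Sum: 231.99 + 5883.36 = 6115.35 s → 1.70 hours.

1.70 hours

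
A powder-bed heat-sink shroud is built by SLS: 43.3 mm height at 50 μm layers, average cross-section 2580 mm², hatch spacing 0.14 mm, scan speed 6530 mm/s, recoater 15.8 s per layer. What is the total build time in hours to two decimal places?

Number of layers: 43.3 / 0.05 → 866 (rounded up).
Per-layer scan distance = 2580 / 0.14, so 18428.6 mm.
Per-layer scan time = 18428.6 / 6530, so 2.8221 s.
Time per layer: 2.8221 + 15.8 → 18.6221 s.
Total: 866 × 18.6221 s = 16126.7386 s → 4.48 hours.

4.48 hours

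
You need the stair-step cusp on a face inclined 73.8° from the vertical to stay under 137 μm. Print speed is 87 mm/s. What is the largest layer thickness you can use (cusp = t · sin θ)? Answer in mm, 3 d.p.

Layer height = cusp / sin(73.8°) = 0.137 / 0.9603 = 0.143 mm.

0.143 mm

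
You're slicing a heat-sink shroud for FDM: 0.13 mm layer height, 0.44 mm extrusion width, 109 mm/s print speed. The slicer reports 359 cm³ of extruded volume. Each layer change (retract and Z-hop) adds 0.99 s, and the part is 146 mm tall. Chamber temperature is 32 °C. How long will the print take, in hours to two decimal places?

16.30 hours

Bead cross-section = 0.13 × 0.44 = 0.0572 mm².
Toolpath length = 359 cm³ / 0.0572 mm² = 359000 / 0.0572 = 6276223.8 mm.
Print-move time = 6276223.8 / 109, so 57580 s.
Layer count = ceil(146 / 0.13) = 1124.
Layer-change overhead = 1124 × 0.99, so 1112.76 s.
Altogether 57580 + 1112.76 = 58692.76 s, i.e. 16.30 hours.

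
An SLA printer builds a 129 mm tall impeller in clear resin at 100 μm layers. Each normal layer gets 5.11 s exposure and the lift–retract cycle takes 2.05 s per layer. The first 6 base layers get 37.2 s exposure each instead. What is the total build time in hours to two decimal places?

Layer count = ceil(129 / 0.1) = 1290.
Burn-in layers: 6 × (37.2 + 2.05) → 235.5 s.
Normal layers: 1284 × (5.11 + 2.05) → 9193.44 s.
Total = 235.5 + 9193.44 = 9428.94 s = 2.62 hours.

2.62 hours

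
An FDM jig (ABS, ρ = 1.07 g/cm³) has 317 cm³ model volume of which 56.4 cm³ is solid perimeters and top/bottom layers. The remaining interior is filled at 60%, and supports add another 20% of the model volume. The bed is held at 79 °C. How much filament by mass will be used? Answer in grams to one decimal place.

Interior volume = 317 − 56.4, so 260.6 cm³.
Infill volume: 0.60 × 260.6 → 156.36 cm³.
Support: 0.20 × 317 → 63.4 cm³.
Total extruded = 56.4 + 156.36 + 63.4 = 276.16 cm³.
Mass = 276.16 × 1.07, so 295.4912 g.

295.5 g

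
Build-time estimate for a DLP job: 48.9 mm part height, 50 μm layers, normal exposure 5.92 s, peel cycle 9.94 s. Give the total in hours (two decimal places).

Layers = ⌈48.9/0.05⌉ = 978.
Cycle time = 5.92 + 9.94 = 15.86 s.
Build time: 978 × 15.86 s = 15511.08 s, i.e. 4.31 hours.

4.31 hours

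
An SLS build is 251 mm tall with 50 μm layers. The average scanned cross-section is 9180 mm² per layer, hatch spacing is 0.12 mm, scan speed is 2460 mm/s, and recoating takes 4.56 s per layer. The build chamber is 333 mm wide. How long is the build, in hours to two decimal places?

49.72 hours

Layer count = ceil(251 / 0.05) = 5020.
Scan path per layer = 9180 / 0.12, so 76500 mm.
Per-layer scan time: 76500 / 2460 → 31.0976 s.
Time per layer = 31.0976 + 4.56, so 35.6576 s.
Total: 5020 × 35.6576 s = 179001.152 s → 49.72 hours.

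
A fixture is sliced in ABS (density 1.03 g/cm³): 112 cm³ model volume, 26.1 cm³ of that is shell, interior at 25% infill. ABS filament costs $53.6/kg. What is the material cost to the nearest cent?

$2.63

Volume inside the shell = 112 − 26.1 = 85.9 cm³.
Deposited infill = 0.25 × 85.9 = 21.475 cm³.
Total extruded: 26.1 + 21.475 → 47.575 cm³.
Mass = 47.575 × 1.03, so 49.00225 g.
At $53.6/kg: 49.00225/1000 × 53.6 = $2.63.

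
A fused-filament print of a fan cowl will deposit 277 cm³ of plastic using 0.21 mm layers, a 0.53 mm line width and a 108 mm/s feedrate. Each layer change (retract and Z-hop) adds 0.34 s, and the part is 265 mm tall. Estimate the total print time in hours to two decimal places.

Extrusion cross-section = 0.21 × 0.53 = 0.1113 mm².
Path length: 277000 mm³ / 0.1113 mm² → 2488769.1 mm.
Time extruding = 2488769.1 / 108 = 23044.2 s.
Number of layers: 265 / 0.21 → 1262 (rounded up).
Layer-change overhead = 1262 × 0.34 = 429.08 s.
Altogether 23044.2 + 429.08 = 23473.28 s, i.e. 6.52 hours.

6.52 hours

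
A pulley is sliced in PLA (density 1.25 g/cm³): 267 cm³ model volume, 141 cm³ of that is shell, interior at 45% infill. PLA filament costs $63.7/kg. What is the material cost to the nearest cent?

$15.74

Volume inside the shell: 267 − 141 → 126 cm³.
Infill deposited: 0.45 × 126 → 56.7 cm³.
Total extruded = 141 + 56.7 = 197.7 cm³.
Mass = 197.7 × 1.25, so 247.125 g.
Cost = 247.125 g / 1000 × $63.7/kg = $15.74.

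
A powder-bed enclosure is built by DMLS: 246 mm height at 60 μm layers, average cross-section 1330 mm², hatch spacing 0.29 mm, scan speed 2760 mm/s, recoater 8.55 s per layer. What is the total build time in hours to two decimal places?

Number of layers: 246 / 0.06 → 4100 (rounded up).
Scan path per layer = 1330 / 0.29, so 4586.2 mm.
Per-layer scan time = 4586.2 / 2760 = 1.6617 s.
Layer cycle = 1.6617 + 8.55 = 10.2117 s.
Build time = 4100 × 10.2117 = 41867.97 s = 11.63 hours.

11.63 hours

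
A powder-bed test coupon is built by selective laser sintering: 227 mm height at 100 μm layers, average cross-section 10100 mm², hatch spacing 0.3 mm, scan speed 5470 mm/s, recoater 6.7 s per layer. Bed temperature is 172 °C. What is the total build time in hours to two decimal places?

Number of layers: 227 / 0.1 → 2270 (rounded up).
Hatch length per layer = 10100 / 0.3 = 33666.7 mm.
Scan time per layer = 33666.7 / 5470 = 6.1548 s.
Time per layer = 6.1548 + 6.7, so 12.8548 s.
2270 layers × 12.8548 s/layer = 29180.396 s, i.e. 8.11 hours.

8.11 hours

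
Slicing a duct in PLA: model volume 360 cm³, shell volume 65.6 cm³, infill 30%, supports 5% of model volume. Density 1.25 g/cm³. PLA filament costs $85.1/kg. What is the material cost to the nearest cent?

$18.29

Interior volume = 360 − 65.6 = 294.4 cm³.
Infill volume = 0.30 × 294.4 = 88.32 cm³.
Support = 0.05 × 360, so 18 cm³.
Total printed volume: 65.6 + 88.32 + 18 → 171.92 cm³.
Mass = 171.92 × 1.25 = 214.9 g.
Cost = 214.9 g / 1000 × $85.1/kg = $18.29.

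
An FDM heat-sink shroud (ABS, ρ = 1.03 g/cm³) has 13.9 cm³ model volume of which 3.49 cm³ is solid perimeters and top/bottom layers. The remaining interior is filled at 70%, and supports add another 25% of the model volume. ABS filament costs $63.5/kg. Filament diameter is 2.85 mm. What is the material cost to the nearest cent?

Interior volume: 13.9 − 3.49 → 10.41 cm³.
Infill deposited: 0.70 × 10.41 → 7.287 cm³.
Support: 0.25 × 13.9 → 3.475 cm³.
Total printed volume = 3.49 + 7.287 + 3.475 = 14.252 cm³.
Mass: 14.252 × 1.03 → 14.67956 g.
Cost = 14.67956 g / 1000 × $63.5/kg = $0.93.

$0.93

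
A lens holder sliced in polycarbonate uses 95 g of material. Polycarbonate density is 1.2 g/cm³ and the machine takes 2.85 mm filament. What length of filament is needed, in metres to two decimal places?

Extruded volume: 95/1.2 = 79.1667 cm³ (79166.7 mm³).
Cross-section of 2.85 mm filament: π·(2.85/2)² = 6.3794 mm².
Length = 79166.7 / 6.3794 = 12409.74 mm = 12.41 m.

12.41 m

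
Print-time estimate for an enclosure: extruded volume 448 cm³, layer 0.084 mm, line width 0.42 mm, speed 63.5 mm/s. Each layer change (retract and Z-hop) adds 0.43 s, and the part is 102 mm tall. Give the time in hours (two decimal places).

55.69 hours

Extrusion cross-section = 0.084 × 0.42, so 0.03528 mm².
Total extruded path = 448000/0.03528 = 12698412.7 mm.
Extrusion time: 12698412.7 / 63.5 → 199975 s.
Layers = ⌈102/0.084⌉ = 1215.
Non-print overhead = 1215 × 0.43 = 522.45 s.
Altogether 199975 + 522.45 = 200497.45 s, i.e. 55.69 hours.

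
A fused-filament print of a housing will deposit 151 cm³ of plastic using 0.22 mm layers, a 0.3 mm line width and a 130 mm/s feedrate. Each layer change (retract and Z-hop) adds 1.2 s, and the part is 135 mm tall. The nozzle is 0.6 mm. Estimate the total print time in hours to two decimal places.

Bead cross-section = 0.22 × 0.3 = 0.066 mm².
Toolpath length = 151 cm³ / 0.066 mm² = 151000 / 0.066 = 2287878.8 mm.
Time extruding: 2287878.8 / 130 → 17599.1 s.
Layer count = ceil(135 / 0.22) = 614.
Layer-change overhead = 614 × 1.2, so 736.8 s.
Altogether 17599.1 + 736.8 = 18335.9 s, i.e. 5.09 hours.

5.09 hours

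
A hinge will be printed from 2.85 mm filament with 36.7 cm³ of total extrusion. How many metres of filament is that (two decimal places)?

5.75 m

A = π r² = π × 1.425² = 6.3794 mm².
L = 36700 mm³ / 6.3794 mm² = 5752.89 mm, i.e. 5.75 m.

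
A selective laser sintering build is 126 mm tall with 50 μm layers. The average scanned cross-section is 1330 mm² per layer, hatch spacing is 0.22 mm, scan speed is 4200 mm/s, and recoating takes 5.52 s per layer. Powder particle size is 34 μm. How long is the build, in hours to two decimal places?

4.87 hours

Layers = ⌈126/0.05⌉ = 2520.
Hatch length per layer = 1330 / 0.22 = 6045.5 mm.
Per-layer scan time: 6045.5 / 4200 → 1.4394 s.
Time per layer = 1.4394 + 5.52, so 6.9594 s.
Build time = 2520 × 6.9594 = 17537.688 s = 4.87 hours.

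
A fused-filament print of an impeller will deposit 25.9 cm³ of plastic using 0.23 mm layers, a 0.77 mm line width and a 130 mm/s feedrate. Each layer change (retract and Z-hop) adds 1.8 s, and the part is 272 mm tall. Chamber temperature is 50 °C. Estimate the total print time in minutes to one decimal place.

54.2 minutes

Bead cross-section = 0.23 × 0.77, so 0.1771 mm².
Total extruded path = 25900/0.1771 = 146245.1 mm.
Extrusion time = 146245.1 / 130, so 1125 s.
Layers = ⌈272/0.23⌉ = 1183.
Layer-change overhead: 1183 × 1.8 → 2129.4 s.
Total = 1125 + 2129.4 = 3254.4 s = 54.2 minutes.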